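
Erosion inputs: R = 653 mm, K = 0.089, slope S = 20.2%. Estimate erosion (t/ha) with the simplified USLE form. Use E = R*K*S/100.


Formula: E = R * K * S / 100  (simplified USLE)
R * K = 653 * 0.089 = 58.117
E = 58.117 * 20.2 / 100 = 11.74 t/ha

11.74


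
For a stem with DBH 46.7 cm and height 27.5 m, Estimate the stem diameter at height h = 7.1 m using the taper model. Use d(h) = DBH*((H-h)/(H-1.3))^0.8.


Taper: d(h) = DBH * ((H - h) / (H - 1.3))^0.8
Numerator = H - h = 27.5 - 7.1 = 20.4 m
Denominator = H - 1.3 = 27.5 - 1.3 = 26.2 m
Ratio = 20.4 / 26.2 = 0.77863
d = 46.7 * 0.77863^0.8 = 38.2 cm

38.2


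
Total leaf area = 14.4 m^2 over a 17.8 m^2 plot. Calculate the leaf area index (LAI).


Formula: LAI = total leaf area / ground area  (dimensionless)
LAI = 14.4 m^2 / 17.8 m^2
LAI = 0.81

0.81


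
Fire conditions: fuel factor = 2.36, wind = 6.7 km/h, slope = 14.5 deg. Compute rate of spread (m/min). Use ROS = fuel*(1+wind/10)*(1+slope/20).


Formula: ROS = fuel * (1 + wind/10) * (1 + slope/20)
Wind factor = 1 + 6.7/10 = 1.67
Slope factor = 1 + 14.5/20 = 1.725
ROS = 2.36 * 1.67 * 1.725 = 6.8 m/min

6.8


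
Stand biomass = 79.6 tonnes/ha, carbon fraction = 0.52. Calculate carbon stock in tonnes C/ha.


Formula: Carbon Stock = Biomass * Carbon Fraction
C = 79.6 t/ha * 0.52
C = 41.4 t C/ha

41.4


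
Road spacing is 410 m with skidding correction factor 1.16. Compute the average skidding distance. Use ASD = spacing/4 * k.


Formula: ASD = (spacing / 4) * correction
Uncorrected distance = spacing / 4 = 410 / 4 = 102.5 m
ASD = 102.5 * 1.16 = 119 m

119


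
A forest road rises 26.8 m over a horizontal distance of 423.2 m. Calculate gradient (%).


Formula: Gradient = rise / run * 100
Gradient = 26.8 / 423.2 * 100 = 6.3%

6.3


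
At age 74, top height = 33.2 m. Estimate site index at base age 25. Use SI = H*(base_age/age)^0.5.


Formula: SI = H_dom * (base_age / age)^0.5
Age ratio = 25 / 74 = 0.33784
sqrt(age_ratio) = 0.58124
SI = 33.2 * 0.58124 = 19.3 m

19.3


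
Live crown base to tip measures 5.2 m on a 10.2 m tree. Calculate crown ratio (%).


Formula: Crown Ratio = (Crown Length / Total Height) * 100
CR = (5.2 m / 10.2 m) * 100
CR = 0.5098 * 100 = 51.0%

51.0


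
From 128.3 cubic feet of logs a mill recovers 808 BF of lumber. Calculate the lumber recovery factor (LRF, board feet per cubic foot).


Formula: LRF = Lumber Output (BF) / Log Input (ft^3)
LRF = 808 BF / 128.3 ft^3
LRF = 6.3 BF/ft^3

6.3


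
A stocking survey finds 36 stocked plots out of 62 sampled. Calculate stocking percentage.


Formula: Stocking % = stocked plots / total plots * 100
Stocking = 36 / 62 * 100
Stocking = 0.5806 * 100 = 58.1%

58.1


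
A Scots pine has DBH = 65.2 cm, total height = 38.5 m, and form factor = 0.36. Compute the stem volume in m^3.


Formula: V = pi * (DBH/200)^2 * H * ff
Radius = DBH/200 = 65.2/200 = 0.326 m
Radius^2 = 0.326^2 = 0.106276 m^2
V = pi * 0.106276 * 38.5 * 0.36
V = 4.628 m^3

4.628


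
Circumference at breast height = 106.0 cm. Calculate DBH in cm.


Formula: DBH = C / pi
DBH = 106.0 / pi
pi = 3.14159...
DBH = 33.7 cm

33.7


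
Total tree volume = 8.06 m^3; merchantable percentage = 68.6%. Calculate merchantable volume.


Formula: MV = V_total * (merchantable_pct / 100)
Merchantable fraction = 68.6% / 100 = 0.686
MV = 8.06 m^3 * 0.686 = 5.529 m^3

5.529


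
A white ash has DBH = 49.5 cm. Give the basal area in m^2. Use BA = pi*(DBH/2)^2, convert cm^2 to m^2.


Formula: BA = pi * (DBH/2)^2 / 10000  (cm^2 to m^2)
Radius = DBH/2 = 49.5/2 = 24.75 cm
BA = pi * 24.75^2 / 10000
   = 1924.4218 cm^2 / 10000
   = 0.1924 m^2

0.1924


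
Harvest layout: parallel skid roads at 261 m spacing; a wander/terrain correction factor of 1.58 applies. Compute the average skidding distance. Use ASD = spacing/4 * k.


Formula: ASD = (spacing / 4) * correction
Uncorrected distance = spacing / 4 = 261 / 4 = 65.25 m
ASD = 65.25 * 1.58 = 103 m

103


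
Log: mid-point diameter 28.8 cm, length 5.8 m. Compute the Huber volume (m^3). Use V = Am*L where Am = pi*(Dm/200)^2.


Huber: V = Am * L,  Am = pi*(Dm/200)^2
Am = pi*(28.8/200)^2 = 0.065144 m^2
V = 0.065144*5.8 = 0.3778 m^3

0.3778


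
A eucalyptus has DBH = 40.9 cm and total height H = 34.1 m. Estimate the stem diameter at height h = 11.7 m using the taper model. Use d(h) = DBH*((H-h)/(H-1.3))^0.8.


Taper: d(h) = DBH * ((H - h) / (H - 1.3))^0.8
Numerator = H - h = 34.1 - 11.7 = 22.4 m
Denominator = H - 1.3 = 34.1 - 1.3 = 32.8 m
Ratio = 22.4 / 32.8 = 0.68293
d = 40.9 * 0.68293^0.8 = 30.1 cm

30.1


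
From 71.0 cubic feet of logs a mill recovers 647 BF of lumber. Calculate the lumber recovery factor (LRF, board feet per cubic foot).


Formula: LRF = Lumber Output (BF) / Log Input (ft^3)
LRF = 647 BF / 71.0 ft^3
LRF = 9.11 BF/ft^3

9.11


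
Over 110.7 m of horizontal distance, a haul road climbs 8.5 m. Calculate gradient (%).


Formula: Gradient = rise / run * 100
Gradient = 8.5 / 110.7 * 100 = 7.7%

7.7


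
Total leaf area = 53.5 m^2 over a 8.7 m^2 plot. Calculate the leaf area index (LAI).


Formula: LAI = total leaf area / ground area  (dimensionless)
LAI = 53.5 m^2 / 8.7 m^2
LAI = 6.15

6.15


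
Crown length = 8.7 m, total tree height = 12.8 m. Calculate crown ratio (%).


Formula: Crown Ratio = (Crown Length / Total Height) * 100
CR = (8.7 m / 12.8 m) * 100
CR = 0.6797 * 100 = 68.0%

68.0


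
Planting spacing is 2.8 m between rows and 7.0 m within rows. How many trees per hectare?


Formula: TPH = 10000 m^2/ha / (spacing_x * spacing_y)
Area per tree = 2.8 m * 7.0 m = 19.6 m^2
TPH = 10000 / 19.6 = 510 trees/ha

510


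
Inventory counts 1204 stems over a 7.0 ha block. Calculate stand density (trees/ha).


Formula: Stand Density = N_trees / Area_ha
Density = 1204 trees / 7.0 ha
Density = 172 trees/ha

172


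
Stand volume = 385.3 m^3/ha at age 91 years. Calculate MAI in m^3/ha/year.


Formula: MAI = Total Volume / Stand Age
MAI = 385.3 m^3/ha / 91 years
MAI = 4.23 m^3/ha/year

4.23


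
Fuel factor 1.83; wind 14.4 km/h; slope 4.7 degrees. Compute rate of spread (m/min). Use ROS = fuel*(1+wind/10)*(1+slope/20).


Formula: ROS = fuel * (1 + wind/10) * (1 + slope/20)
Wind factor = 1 + 14.4/10 = 2.44
Slope factor = 1 + 4.7/20 = 1.235
ROS = 1.83 * 2.44 * 1.235 = 5.51 m/min

5.51


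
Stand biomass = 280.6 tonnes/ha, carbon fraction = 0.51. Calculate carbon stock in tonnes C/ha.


Formula: Carbon Stock = Biomass * Carbon Fraction
C = 280.6 t/ha * 0.51
C = 143.1 t C/ha

143.1


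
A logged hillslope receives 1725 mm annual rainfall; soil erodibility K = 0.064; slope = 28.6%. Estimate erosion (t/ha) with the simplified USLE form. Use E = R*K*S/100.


Formula: E = R * K * S / 100  (simplified USLE)
R * K = 1725 * 0.064 = 110.4
E = 110.4 * 28.6 / 100 = 31.57 t/ha

31.57


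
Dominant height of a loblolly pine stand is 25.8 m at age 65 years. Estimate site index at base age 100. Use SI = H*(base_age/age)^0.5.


Formula: SI = H_dom * (base_age / age)^0.5
Age ratio = 100 / 65 = 1.53846
sqrt(age_ratio) = 1.24035
SI = 25.8 * 1.24035 = 32.0 m

32.0


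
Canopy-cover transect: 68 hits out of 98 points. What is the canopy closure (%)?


Formula: Canopy closure = covered points / total points * 100
Closure = 68 / 98 * 100
Closure = 0.6939 * 100 = 69.4%

69.4


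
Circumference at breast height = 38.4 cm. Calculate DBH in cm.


Formula: DBH = C / pi
DBH = 38.4 / pi
pi = 3.14159...
DBH = 12.2 cm

12.2


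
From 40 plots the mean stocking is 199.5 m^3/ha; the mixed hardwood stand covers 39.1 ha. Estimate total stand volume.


Formula: Total Volume = Mean Volume per ha * Total Area
Total Volume = 199.5 m^3/ha * 39.1 ha
Total Volume = 7800 m^3

7800


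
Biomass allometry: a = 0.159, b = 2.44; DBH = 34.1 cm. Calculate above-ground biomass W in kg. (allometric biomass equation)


Formula: W = a * DBH^b  (allometric power law)
DBH^b = 34.1^2.44 = 5494.4052
W = 0.159 * 5494.4052 = 873.6 kg

873.6


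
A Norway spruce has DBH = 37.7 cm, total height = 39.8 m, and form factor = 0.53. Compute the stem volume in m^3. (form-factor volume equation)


Formula: V = pi * (DBH/200)^2 * H * ff
Radius = DBH/200 = 37.7/200 = 0.1885 m
Radius^2 = 0.1885^2 = 0.03553225 m^2
V = pi * 0.03553225 * 39.8 * 0.53
V = 2.355 m^3

2.355


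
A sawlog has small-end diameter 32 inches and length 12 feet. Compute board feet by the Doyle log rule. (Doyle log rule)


Doyle: BF = (D - 4)^2 * L / 16
Adjusted diameter = 32 - 4 = 28 in
(D-4)^2 = 28^2 = 784
BF = 784 * 12 / 16 = 588 BF

588


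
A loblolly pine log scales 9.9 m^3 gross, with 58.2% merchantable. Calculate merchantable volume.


Formula: MV = V_total * (merchantable_pct / 100)
Merchantable fraction = 58.2% / 100 = 0.582
MV = 9.9 m^3 * 0.582 = 5.762 m^3

5.762


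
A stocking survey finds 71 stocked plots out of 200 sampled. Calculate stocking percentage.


Formula: Stocking % = stocked plots / total plots * 100
Stocking = 71 / 200 * 100
Stocking = 0.355 * 100 = 35.5%

35.5


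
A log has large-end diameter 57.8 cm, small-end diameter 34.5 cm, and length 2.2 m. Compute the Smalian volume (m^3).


Smalian: V = (A1 + A2)/2 * L,  A = pi*(D/200)^2
A1 = pi*(57.8/200)^2 = 0.262389 m^2
A2 = pi*(34.5/200)^2 = 0.093482 m^2
V = (0.262389+0.093482)/2*2.2 = 0.3915 m^3

0.3915


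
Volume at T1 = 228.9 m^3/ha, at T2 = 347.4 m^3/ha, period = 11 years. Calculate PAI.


Formula: PAI = (V_T2 - V_T1) / (T2 - T1)
Volume increment = 347.4 - 228.9 = 118.5 m^3/ha
PAI = 118.5 / 11 = 10.77 m^3/ha/year

10.77


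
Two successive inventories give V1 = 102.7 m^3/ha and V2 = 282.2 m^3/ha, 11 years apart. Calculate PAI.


Formula: PAI = (V_T2 - V_T1) / (T2 - T1)
Volume increment = 282.2 - 102.7 = 179.5 m^3/ha
PAI = 179.5 / 11 = 16.32 m^3/ha/year

16.32


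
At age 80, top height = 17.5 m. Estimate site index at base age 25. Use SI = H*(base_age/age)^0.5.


Formula: SI = H_dom * (base_age / age)^0.5
Age ratio = 25 / 80 = 0.3125
sqrt(age_ratio) = 0.55902
SI = 17.5 * 0.55902 = 9.8 m

9.8


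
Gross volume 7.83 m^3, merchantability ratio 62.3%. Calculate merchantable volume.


Formula: MV = V_total * (merchantable_pct / 100)
Merchantable fraction = 62.3% / 100 = 0.623
MV = 7.83 m^3 * 0.623 = 4.878 m^3

4.878


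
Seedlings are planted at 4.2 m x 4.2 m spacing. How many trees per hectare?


Formula: TPH = 10000 m^2/ha / (spacing_x * spacing_y)
Area per tree = 4.2 m * 4.2 m = 17.64 m^2
TPH = 10000 / 17.64 = 567 trees/ha

567


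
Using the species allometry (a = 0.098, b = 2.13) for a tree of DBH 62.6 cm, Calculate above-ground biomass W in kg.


Formula: W = a * DBH^b  (allometric power law)
DBH^b = 62.6^2.13 = 6709.7035
W = 0.098 * 6709.7035 = 657.6 kg

657.6


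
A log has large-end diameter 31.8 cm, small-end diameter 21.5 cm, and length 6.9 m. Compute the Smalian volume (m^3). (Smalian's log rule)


Smalian: V = (A1 + A2)/2 * L,  A = pi*(D/200)^2
A1 = pi*(31.8/200)^2 = 0.079423 m^2
A2 = pi*(21.5/200)^2 = 0.036305 m^2
V = (0.079423+0.036305)/2*6.9 = 0.3993 m^3

0.3993


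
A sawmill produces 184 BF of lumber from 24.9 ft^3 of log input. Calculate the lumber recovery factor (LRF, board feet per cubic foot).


Formula: LRF = Lumber Output (BF) / Log Input (ft^3)
LRF = 184 BF / 24.9 ft^3
LRF = 7.39 BF/ft^3

7.39


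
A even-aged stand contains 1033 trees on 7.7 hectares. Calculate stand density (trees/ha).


Formula: Stand Density = N_trees / Area_ha
Density = 1033 trees / 7.7 ha
Density = 134 trees/ha

134


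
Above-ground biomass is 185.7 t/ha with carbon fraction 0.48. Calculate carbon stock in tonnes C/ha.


Formula: Carbon Stock = Biomass * Carbon Fraction
C = 185.7 t/ha * 0.48
C = 89.1 t C/ha

89.1


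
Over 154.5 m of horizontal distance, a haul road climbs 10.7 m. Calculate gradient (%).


Formula: Gradient = rise / run * 100
Gradient = 10.7 / 154.5 * 100 = 6.9%

6.9


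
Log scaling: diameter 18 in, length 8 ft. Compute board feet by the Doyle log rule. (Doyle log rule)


Doyle: BF = (D - 4)^2 * L / 16
Adjusted diameter = 18 - 4 = 14 in
(D-4)^2 = 14^2 = 196
BF = 196 * 8 / 16 = 98 BF

98


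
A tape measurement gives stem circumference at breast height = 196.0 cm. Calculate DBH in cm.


Formula: DBH = C / pi
DBH = 196.0 / pi
pi = 3.14159...
DBH = 62.4 cm

62.4


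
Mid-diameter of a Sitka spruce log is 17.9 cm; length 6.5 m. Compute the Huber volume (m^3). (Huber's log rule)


Huber: V = Am * L,  Am = pi*(Dm/200)^2
Am = pi*(17.9/200)^2 = 0.025165 m^2
V = 0.025165*6.5 = 0.1636 m^3

0.1636


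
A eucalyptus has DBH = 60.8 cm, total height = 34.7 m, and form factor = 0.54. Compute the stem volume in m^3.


Formula: V = pi * (DBH/200)^2 * H * ff
Radius = DBH/200 = 60.8/200 = 0.304 m
Radius^2 = 0.304^2 = 0.092416 m^2
V = pi * 0.092416 * 34.7 * 0.54
V = 5.44 m^3

5.44


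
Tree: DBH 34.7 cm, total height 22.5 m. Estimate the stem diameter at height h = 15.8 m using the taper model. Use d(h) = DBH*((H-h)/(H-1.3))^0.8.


Taper: d(h) = DBH * ((H - h) / (H - 1.3))^0.8
Numerator = H - h = 22.5 - 15.8 = 6.7 m
Denominator = H - 1.3 = 22.5 - 1.3 = 21.2 m
Ratio = 6.7 / 21.2 = 0.31604
d = 34.7 * 0.31604^0.8 = 13.8 cm

13.8


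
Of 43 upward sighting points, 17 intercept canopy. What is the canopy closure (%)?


Formula: Canopy closure = covered points / total points * 100
Closure = 17 / 43 * 100
Closure = 0.3953 * 100 = 39.5%

39.5


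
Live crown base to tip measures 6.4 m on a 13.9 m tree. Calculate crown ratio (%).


Formula: Crown Ratio = (Crown Length / Total Height) * 100
CR = (6.4 m / 13.9 m) * 100
CR = 0.4604 * 100 = 46.0%

46.0


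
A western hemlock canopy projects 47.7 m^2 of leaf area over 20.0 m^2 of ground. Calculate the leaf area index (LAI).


Formula: LAI = total leaf area / ground area  (dimensionless)
LAI = 47.7 m^2 / 20.0 m^2
LAI = 2.39

2.39


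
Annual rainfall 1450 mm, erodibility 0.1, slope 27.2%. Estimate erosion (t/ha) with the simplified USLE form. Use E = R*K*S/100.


Formula: E = R * K * S / 100  (simplified USLE)
R * K = 1450 * 0.1 = 145.0
E = 145.0 * 27.2 / 100 = 39.44 t/ha

39.44


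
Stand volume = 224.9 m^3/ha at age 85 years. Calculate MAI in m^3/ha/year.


Formula: MAI = Total Volume / Stand Age
MAI = 224.9 m^3/ha / 85 years
MAI = 2.65 m^3/ha/year

2.65


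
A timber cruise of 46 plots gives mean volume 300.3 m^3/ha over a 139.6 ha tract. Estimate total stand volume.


Formula: Total Volume = Mean Volume per ha * Total Area
Total Volume = 300.3 m^3/ha * 139.6 ha
Total Volume = 41922 m^3

41922


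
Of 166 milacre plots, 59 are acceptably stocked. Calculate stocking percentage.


Formula: Stocking % = stocked plots / total plots * 100
Stocking = 59 / 166 * 100
Stocking = 0.3554 * 100 = 35.5%

35.5


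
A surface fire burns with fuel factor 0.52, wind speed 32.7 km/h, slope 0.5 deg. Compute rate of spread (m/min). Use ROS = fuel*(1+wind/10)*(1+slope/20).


Formula: ROS = fuel * (1 + wind/10) * (1 + slope/20)
Wind factor = 1 + 32.7/10 = 4.27
Slope factor = 1 + 0.5/20 = 1.025
ROS = 0.52 * 4.27 * 1.025 = 2.28 m/min

2.28


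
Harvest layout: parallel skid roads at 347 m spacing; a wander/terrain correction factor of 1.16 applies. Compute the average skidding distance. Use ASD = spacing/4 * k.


Formula: ASD = (spacing / 4) * correction
Uncorrected distance = spacing / 4 = 347 / 4 = 86.75 m
ASD = 86.75 * 1.16 = 101 m

101


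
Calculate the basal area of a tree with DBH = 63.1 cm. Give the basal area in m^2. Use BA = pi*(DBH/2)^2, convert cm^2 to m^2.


Formula: BA = pi * (DBH/2)^2 / 10000  (cm^2 to m^2)
Radius = DBH/2 = 63.1/2 = 31.55 cm
BA = pi * 31.55^2 / 10000
   = 3127.1492 cm^2 / 10000
   = 0.3127 m^2

0.3127


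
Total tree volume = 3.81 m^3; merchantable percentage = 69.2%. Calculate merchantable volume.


Formula: MV = V_total * (merchantable_pct / 100)
Merchantable fraction = 69.2% / 100 = 0.692
MV = 3.81 m^3 * 0.692 = 2.637 m^3

2.637


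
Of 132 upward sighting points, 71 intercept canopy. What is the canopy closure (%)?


Formula: Canopy closure = covered points / total points * 100
Closure = 71 / 132 * 100
Closure = 0.5379 * 100 = 53.8%

53.8


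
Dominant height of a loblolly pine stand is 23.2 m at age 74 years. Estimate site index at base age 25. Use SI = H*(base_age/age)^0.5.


Formula: SI = H_dom * (base_age / age)^0.5
Age ratio = 25 / 74 = 0.33784
sqrt(age_ratio) = 0.58124
SI = 23.2 * 0.58124 = 13.5 m

13.5


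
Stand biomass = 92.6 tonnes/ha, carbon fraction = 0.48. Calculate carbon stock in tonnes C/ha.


Formula: Carbon Stock = Biomass * Carbon Fraction
C = 92.6 t/ha * 0.48
C = 44.4 t C/ha

44.4


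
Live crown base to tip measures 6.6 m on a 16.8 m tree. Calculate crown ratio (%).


Formula: Crown Ratio = (Crown Length / Total Height) * 100
CR = (6.6 m / 16.8 m) * 100
CR = 0.3929 * 100 = 39.3%

39.3


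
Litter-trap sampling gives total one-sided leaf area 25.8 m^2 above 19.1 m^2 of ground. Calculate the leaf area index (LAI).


Formula: LAI = total leaf area / ground area  (dimensionless)
LAI = 25.8 m^2 / 19.1 m^2
LAI = 1.35

1.35


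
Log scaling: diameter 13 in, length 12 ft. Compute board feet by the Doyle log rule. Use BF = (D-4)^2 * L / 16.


Doyle: BF = (D - 4)^2 * L / 16
Adjusted diameter = 13 - 4 = 9 in
(D-4)^2 = 9^2 = 81
BF = 81 * 12 / 16 = 61 BF

61


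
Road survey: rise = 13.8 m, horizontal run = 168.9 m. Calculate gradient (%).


Formula: Gradient = rise / run * 100
Gradient = 13.8 / 168.9 * 100 = 8.2%

8.2


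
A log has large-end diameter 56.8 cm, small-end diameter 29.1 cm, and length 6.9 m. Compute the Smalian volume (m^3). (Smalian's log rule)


Smalian: V = (A1 + A2)/2 * L,  A = pi*(D/200)^2
A1 = pi*(56.8/200)^2 = 0.253388 m^2
A2 = pi*(29.1/200)^2 = 0.066508 m^2
V = (0.253388+0.066508)/2*6.9 = 1.1036 m^3

1.1036


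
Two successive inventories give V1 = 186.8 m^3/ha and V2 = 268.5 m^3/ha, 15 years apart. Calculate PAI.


Formula: PAI = (V_T2 - V_T1) / (T2 - T1)
Volume increment = 268.5 - 186.8 = 81.7 m^3/ha
PAI = 81.7 / 15 = 5.45 m^3/ha/year

5.45


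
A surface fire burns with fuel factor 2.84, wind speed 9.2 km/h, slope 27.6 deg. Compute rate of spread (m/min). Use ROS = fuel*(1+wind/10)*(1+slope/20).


Formula: ROS = fuel * (1 + wind/10) * (1 + slope/20)
Wind factor = 1 + 9.2/10 = 1.92
Slope factor = 1 + 27.6/20 = 2.38
ROS = 2.84 * 1.92 * 2.38 = 12.98 m/min

12.98


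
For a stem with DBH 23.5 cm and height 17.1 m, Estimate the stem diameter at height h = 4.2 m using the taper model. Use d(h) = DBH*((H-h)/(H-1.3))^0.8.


Taper: d(h) = DBH * ((H - h) / (H - 1.3))^0.8
Numerator = H - h = 17.1 - 4.2 = 12.9 m
Denominator = H - 1.3 = 17.1 - 1.3 = 15.8 m
Ratio = 12.9 / 15.8 = 0.81646
d = 23.5 * 0.81646^0.8 = 20.0 cm

20.0


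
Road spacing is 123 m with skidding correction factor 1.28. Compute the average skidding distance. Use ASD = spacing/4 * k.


Formula: ASD = (spacing / 4) * correction
Uncorrected distance = spacing / 4 = 123 / 4 = 30.75 m
ASD = 30.75 * 1.28 = 39 m

39


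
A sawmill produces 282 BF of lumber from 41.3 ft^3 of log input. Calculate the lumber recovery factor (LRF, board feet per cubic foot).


Formula: LRF = Lumber Output (BF) / Log Input (ft^3)
LRF = 282 BF / 41.3 ft^3
LRF = 6.83 BF/ft^3

6.83


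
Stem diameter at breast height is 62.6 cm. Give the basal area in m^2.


Formula: BA = pi * (DBH/2)^2 / 10000  (cm^2 to m^2)
Radius = DBH/2 = 62.6/2 = 31.3 cm
BA = pi * 31.3^2 / 10000
   = 3077.7869 cm^2 / 10000
   = 0.3078 m^2

0.3078


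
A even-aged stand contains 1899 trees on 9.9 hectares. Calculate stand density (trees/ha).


Formula: Stand Density = N_trees / Area_ha
Density = 1899 trees / 9.9 ha
Density = 192 trees/ha

192


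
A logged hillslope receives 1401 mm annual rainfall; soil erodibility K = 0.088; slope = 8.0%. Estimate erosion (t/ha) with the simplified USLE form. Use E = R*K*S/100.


Formula: E = R * K * S / 100  (simplified USLE)
R * K = 1401 * 0.088 = 123.288
E = 123.288 * 8.0 / 100 = 9.86 t/ha

9.86


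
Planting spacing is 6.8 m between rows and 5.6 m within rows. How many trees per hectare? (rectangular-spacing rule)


Formula: TPH = 10000 m^2/ha / (spacing_x * spacing_y)
Area per tree = 6.8 m * 5.6 m = 38.08 m^2
TPH = 10000 / 38.08 = 263 trees/ha

263


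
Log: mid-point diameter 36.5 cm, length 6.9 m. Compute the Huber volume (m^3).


Huber: V = Am * L,  Am = pi*(Dm/200)^2
Am = pi*(36.5/200)^2 = 0.104635 m^2
V = 0.104635*6.9 = 0.722 m^3

0.722


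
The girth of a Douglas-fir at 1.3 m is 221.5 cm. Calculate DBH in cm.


Formula: DBH = C / pi
DBH = 221.5 / pi
pi = 3.14159...
DBH = 70.5 cm

70.5


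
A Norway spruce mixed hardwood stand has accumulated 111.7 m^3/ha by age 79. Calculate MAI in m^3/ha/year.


Formula: MAI = Total Volume / Stand Age
MAI = 111.7 m^3/ha / 79 years
MAI = 1.41 m^3/ha/year

1.41


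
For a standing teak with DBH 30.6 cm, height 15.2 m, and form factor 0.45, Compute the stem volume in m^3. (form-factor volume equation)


Formula: V = pi * (DBH/200)^2 * H * ff
Radius = DBH/200 = 30.6/200 = 0.153 m
Radius^2 = 0.153^2 = 0.023409 m^2
V = pi * 0.023409 * 15.2 * 0.45
V = 0.503 m^3

0.503


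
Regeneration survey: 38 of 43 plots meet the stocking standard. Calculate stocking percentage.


Formula: Stocking % = stocked plots / total plots * 100
Stocking = 38 / 43 * 100
Stocking = 0.8837 * 100 = 88.4%

88.4


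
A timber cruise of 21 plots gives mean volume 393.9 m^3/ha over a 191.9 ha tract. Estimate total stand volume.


Formula: Total Volume = Mean Volume per ha * Total Area
Total Volume = 393.9 m^3/ha * 191.9 ha
Total Volume = 75589 m^3

75589


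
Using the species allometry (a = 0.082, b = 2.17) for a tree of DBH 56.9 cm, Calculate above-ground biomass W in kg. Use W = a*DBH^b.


Formula: W = a * DBH^b  (allometric power law)
DBH^b = 56.9^2.17 = 6435.6678
W = 0.082 * 6435.6678 = 527.7 kg

527.7


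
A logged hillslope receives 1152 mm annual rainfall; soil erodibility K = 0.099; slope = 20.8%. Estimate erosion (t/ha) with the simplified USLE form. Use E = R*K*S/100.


Formula: E = R * K * S / 100  (simplified USLE)
R * K = 1152 * 0.099 = 114.048
E = 114.048 * 20.8 / 100 = 23.72 t/ha

23.72


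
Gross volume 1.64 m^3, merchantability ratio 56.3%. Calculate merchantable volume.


Formula: MV = V_total * (merchantable_pct / 100)
Merchantable fraction = 56.3% / 100 = 0.563
MV = 1.64 m^3 * 0.563 = 0.923 m^3

0.923


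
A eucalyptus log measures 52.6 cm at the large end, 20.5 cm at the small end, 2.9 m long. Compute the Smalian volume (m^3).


Smalian: V = (A1 + A2)/2 * L,  A = pi*(D/200)^2
A1 = pi*(52.6/200)^2 = 0.217301 m^2
A2 = pi*(20.5/200)^2 = 0.033006 m^2
V = (0.217301+0.033006)/2*2.9 = 0.3629 m^3

0.3629


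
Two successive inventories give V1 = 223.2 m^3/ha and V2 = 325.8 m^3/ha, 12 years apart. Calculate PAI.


Formula: PAI = (V_T2 - V_T1) / (T2 - T1)
Volume increment = 325.8 - 223.2 = 102.6 m^3/ha
PAI = 102.6 / 12 = 8.55 m^3/ha/year

8.55


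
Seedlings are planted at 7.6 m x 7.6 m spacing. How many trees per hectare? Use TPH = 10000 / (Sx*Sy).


Formula: TPH = 10000 m^2/ha / (spacing_x * spacing_y)
Area per tree = 7.6 m * 7.6 m = 57.76 m^2
TPH = 10000 / 57.76 = 173 trees/ha

173


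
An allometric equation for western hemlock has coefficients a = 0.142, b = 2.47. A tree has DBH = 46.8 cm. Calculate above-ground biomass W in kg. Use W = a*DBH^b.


Formula: W = a * DBH^b  (allometric power law)
DBH^b = 46.8^2.47 = 13350.799
W = 0.142 * 13350.799 = 1895.8 kg

1895.8


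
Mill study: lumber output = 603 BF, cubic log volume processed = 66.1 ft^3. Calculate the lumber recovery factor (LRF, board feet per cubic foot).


Formula: LRF = Lumber Output (BF) / Log Input (ft^3)
LRF = 603 BF / 66.1 ft^3
LRF = 9.12 BF/ft^3

9.12


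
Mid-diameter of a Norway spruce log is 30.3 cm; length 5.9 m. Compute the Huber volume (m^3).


Huber: V = Am * L,  Am = pi*(Dm/200)^2
Am = pi*(30.3/200)^2 = 0.072107 m^2
V = 0.072107*5.9 = 0.4254 m^3

0.4254


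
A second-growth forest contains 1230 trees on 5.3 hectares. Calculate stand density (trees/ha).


Formula: Stand Density = N_trees / Area_ha
Density = 1230 trees / 5.3 ha
Density = 232 trees/ha

232


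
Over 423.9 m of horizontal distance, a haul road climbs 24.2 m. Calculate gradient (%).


Formula: Gradient = rise / run * 100
Gradient = 24.2 / 423.9 * 100 = 5.7%

5.7


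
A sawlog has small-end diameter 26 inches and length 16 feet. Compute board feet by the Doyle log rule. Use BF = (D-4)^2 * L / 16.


Doyle: BF = (D - 4)^2 * L / 16
Adjusted diameter = 26 - 4 = 22 in
(D-4)^2 = 22^2 = 484
BF = 484 * 16 / 16 = 484 BF

484


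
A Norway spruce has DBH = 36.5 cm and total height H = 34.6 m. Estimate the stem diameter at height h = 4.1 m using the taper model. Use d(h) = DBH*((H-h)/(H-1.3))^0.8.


Taper: d(h) = DBH * ((H - h) / (H - 1.3))^0.8
Numerator = H - h = 34.6 - 4.1 = 30.5 m
Denominator = H - 1.3 = 34.6 - 1.3 = 33.3 m
Ratio = 30.5 / 33.3 = 0.91592
d = 36.5 * 0.91592^0.8 = 34.0 cm

34.0


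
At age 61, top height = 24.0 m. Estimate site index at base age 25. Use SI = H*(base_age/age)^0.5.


Formula: SI = H_dom * (base_age / age)^0.5
Age ratio = 25 / 61 = 0.40984
sqrt(age_ratio) = 0.64018
SI = 24.0 * 0.64018 = 15.4 m

15.4


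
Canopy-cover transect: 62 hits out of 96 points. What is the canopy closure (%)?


Formula: Canopy closure = covered points / total points * 100
Closure = 62 / 96 * 100
Closure = 0.6458 * 100 = 64.6%

64.6


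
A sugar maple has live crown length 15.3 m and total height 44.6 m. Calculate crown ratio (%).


Formula: Crown Ratio = (Crown Length / Total Height) * 100
CR = (15.3 m / 44.6 m) * 100
CR = 0.343 * 100 = 34.3%

34.3


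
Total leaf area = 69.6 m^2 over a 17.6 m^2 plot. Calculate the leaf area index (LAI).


Formula: LAI = total leaf area / ground area  (dimensionless)
LAI = 69.6 m^2 / 17.6 m^2
LAI = 3.95

3.95


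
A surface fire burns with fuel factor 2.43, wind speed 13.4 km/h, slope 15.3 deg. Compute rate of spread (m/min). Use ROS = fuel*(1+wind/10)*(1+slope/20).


Formula: ROS = fuel * (1 + wind/10) * (1 + slope/20)
Wind factor = 1 + 13.4/10 = 2.34
Slope factor = 1 + 15.3/20 = 1.765
ROS = 2.43 * 2.34 * 1.765 = 10.04 m/min

10.04


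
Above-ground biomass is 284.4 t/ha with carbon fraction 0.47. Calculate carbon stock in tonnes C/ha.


Formula: Carbon Stock = Biomass * Carbon Fraction
C = 284.4 t/ha * 0.47
C = 133.7 t C/ha

133.7


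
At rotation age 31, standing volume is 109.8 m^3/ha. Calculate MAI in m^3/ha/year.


Formula: MAI = Total Volume / Stand Age
MAI = 109.8 m^3/ha / 31 years
MAI = 3.54 m^3/ha/year

3.54


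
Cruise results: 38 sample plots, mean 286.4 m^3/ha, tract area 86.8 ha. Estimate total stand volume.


Formula: Total Volume = Mean Volume per ha * Total Area
Total Volume = 286.4 m^3/ha * 86.8 ha
Total Volume = 24860 m^3

24860


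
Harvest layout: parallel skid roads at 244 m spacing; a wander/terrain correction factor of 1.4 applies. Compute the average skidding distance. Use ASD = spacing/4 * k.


Formula: ASD = (spacing / 4) * correction
Uncorrected distance = spacing / 4 = 244 / 4 = 61 m
ASD = 61 * 1.4 = 85 m

85


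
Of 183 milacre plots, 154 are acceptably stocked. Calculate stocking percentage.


Formula: Stocking % = stocked plots / total plots * 100
Stocking = 154 / 183 * 100
Stocking = 0.8415 * 100 = 84.2%

84.2


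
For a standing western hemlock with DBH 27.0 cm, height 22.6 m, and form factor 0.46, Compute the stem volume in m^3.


Formula: V = pi * (DBH/200)^2 * H * ff
Radius = DBH/200 = 27.0/200 = 0.135 m
Radius^2 = 0.135^2 = 0.018225 m^2
V = pi * 0.018225 * 22.6 * 0.46
V = 0.595 m^3

0.595


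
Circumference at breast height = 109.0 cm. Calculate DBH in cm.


Formula: DBH = C / pi
DBH = 109.0 / pi
pi = 3.14159...
DBH = 34.7 cm

34.7


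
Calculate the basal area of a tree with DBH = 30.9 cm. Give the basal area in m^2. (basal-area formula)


Formula: BA = pi * (DBH/2)^2 / 10000  (cm^2 to m^2)
Radius = DBH/2 = 30.9/2 = 15.45 cm
BA = pi * 15.45^2 / 10000
   = 749.906 cm^2 / 10000
   = 0.075 m^2

0.075


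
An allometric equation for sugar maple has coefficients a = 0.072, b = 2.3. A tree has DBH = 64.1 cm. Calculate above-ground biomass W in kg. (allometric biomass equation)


Formula: W = a * DBH^b  (allometric power law)
DBH^b = 64.1^2.3 = 14314.4105
W = 0.072 * 14314.4105 = 1030.6 kg

1030.6


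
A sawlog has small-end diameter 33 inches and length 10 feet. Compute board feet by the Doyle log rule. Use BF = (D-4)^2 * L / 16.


Doyle: BF = (D - 4)^2 * L / 16
Adjusted diameter = 33 - 4 = 29 in
(D-4)^2 = 29^2 = 841
BF = 841 * 10 / 16 = 526 BF

526


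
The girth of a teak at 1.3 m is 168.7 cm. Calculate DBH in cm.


Formula: DBH = C / pi
DBH = 168.7 / pi
pi = 3.14159...
DBH = 53.7 cm

53.7


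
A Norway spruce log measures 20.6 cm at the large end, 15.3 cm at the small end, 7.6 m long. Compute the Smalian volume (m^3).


Smalian: V = (A1 + A2)/2 * L,  A = pi*(D/200)^2
A1 = pi*(20.6/200)^2 = 0.033329 m^2
A2 = pi*(15.3/200)^2 = 0.018385 m^2
V = (0.033329+0.018385)/2*7.6 = 0.1965 m^3

0.1965


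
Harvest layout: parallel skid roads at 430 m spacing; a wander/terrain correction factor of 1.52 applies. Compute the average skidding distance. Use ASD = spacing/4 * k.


Formula: ASD = (spacing / 4) * correction
Uncorrected distance = spacing / 4 = 430 / 4 = 107.5 m
ASD = 107.5 * 1.52 = 163 m

163


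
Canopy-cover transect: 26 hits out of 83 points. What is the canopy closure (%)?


Formula: Canopy closure = covered points / total points * 100
Closure = 26 / 83 * 100
Closure = 0.3133 * 100 = 31.3%

31.3


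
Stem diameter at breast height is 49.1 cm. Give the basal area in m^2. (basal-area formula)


Formula: BA = pi * (DBH/2)^2 / 10000  (cm^2 to m^2)
Radius = DBH/2 = 49.1/2 = 24.55 cm
BA = pi * 24.55^2 / 10000
   = 1893.4457 cm^2 / 10000
   = 0.1893 m^2

0.1893


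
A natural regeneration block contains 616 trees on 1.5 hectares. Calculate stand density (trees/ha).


Formula: Stand Density = N_trees / Area_ha
Density = 616 trees / 1.5 ha
Density = 411 trees/ha

411


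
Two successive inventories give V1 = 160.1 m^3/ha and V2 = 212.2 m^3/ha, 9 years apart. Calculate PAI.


Formula: PAI = (V_T2 - V_T1) / (T2 - T1)
Volume increment = 212.2 - 160.1 = 52.1 m^3/ha
PAI = 52.1 / 9 = 5.79 m^3/ha/year

5.79


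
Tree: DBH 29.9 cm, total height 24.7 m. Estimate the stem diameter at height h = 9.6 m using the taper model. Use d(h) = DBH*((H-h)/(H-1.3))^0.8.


Taper: d(h) = DBH * ((H - h) / (H - 1.3))^0.8
Numerator = H - h = 24.7 - 9.6 = 15.1 m
Denominator = H - 1.3 = 24.7 - 1.3 = 23.4 m
Ratio = 15.1 / 23.4 = 0.6453
d = 29.9 * 0.6453^0.8 = 21.1 cm

21.1


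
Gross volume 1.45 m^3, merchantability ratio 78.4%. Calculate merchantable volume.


Formula: MV = V_total * (merchantable_pct / 100)
Merchantable fraction = 78.4% / 100 = 0.784
MV = 1.45 m^3 * 0.784 = 1.137 m^3

1.137


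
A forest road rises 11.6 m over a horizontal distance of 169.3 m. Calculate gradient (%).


Formula: Gradient = rise / run * 100
Gradient = 11.6 / 169.3 * 100 = 6.9%

6.9


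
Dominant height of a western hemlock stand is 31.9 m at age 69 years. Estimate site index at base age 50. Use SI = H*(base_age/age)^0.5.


Formula: SI = H_dom * (base_age / age)^0.5
Age ratio = 50 / 69 = 0.72464
sqrt(age_ratio) = 0.85126
SI = 31.9 * 0.85126 = 27.2 m

27.2


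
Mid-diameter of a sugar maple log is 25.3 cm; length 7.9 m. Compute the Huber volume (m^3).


Huber: V = Am * L,  Am = pi*(Dm/200)^2
Am = pi*(25.3/200)^2 = 0.050273 m^2
V = 0.050273*7.9 = 0.3972 m^3

0.3972


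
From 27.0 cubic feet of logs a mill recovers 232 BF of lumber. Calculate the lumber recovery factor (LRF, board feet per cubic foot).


Formula: LRF = Lumber Output (BF) / Log Input (ft^3)
LRF = 232 BF / 27.0 ft^3
LRF = 8.59 BF/ft^3

8.59


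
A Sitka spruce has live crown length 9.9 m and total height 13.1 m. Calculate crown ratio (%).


Formula: Crown Ratio = (Crown Length / Total Height) * 100
CR = (9.9 m / 13.1 m) * 100
CR = 0.7557 * 100 = 75.6%

75.6


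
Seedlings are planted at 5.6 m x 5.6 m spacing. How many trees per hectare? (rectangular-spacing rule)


Formula: TPH = 10000 m^2/ha / (spacing_x * spacing_y)
Area per tree = 5.6 m * 5.6 m = 31.36 m^2
TPH = 10000 / 31.36 = 319 trees/ha

319


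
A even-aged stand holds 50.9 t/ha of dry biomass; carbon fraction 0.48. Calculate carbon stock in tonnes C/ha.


Formula: Carbon Stock = Biomass * Carbon Fraction
C = 50.9 t/ha * 0.48
C = 24.4 t C/ha

24.4


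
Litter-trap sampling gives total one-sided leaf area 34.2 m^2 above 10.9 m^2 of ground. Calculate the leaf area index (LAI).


Formula: LAI = total leaf area / ground area  (dimensionless)
LAI = 34.2 m^2 / 10.9 m^2
LAI = 3.14

3.14


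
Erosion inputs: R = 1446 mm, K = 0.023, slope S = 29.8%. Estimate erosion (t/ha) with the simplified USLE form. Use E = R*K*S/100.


Formula: E = R * K * S / 100  (simplified USLE)
R * K = 1446 * 0.023 = 33.258
E = 33.258 * 29.8 / 100 = 9.91 t/ha

9.91


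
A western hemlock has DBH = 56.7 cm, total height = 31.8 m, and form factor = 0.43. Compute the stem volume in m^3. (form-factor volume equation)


Formula: V = pi * (DBH/200)^2 * H * ff
Radius = DBH/200 = 56.7/200 = 0.2835 m
Radius^2 = 0.2835^2 = 0.08037225 m^2
V = pi * 0.08037225 * 31.8 * 0.43
V = 3.453 m^3

3.453


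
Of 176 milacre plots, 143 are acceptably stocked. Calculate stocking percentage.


Formula: Stocking % = stocked plots / total plots * 100
Stocking = 143 / 176 * 100
Stocking = 0.8125 * 100 = 81.3%

81.3


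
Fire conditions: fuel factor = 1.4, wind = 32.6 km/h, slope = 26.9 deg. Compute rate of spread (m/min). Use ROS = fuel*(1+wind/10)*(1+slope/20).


Formula: ROS = fuel * (1 + wind/10) * (1 + slope/20)
Wind factor = 1 + 32.6/10 = 4.26
Slope factor = 1 + 26.9/20 = 2.345
ROS = 1.4 * 4.26 * 2.345 = 13.99 m/min

13.99


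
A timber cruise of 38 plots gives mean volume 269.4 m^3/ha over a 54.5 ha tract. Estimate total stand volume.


Formula: Total Volume = Mean Volume per ha * Total Area
Total Volume = 269.4 m^3/ha * 54.5 ha
Total Volume = 14682 m^3

14682


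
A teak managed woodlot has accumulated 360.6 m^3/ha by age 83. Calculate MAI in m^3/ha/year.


Formula: MAI = Total Volume / Stand Age
MAI = 360.6 m^3/ha / 83 years
MAI = 4.34 m^3/ha/year

4.34


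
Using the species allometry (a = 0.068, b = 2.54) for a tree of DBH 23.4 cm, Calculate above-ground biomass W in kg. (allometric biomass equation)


Formula: W = a * DBH^b  (allometric power law)
DBH^b = 23.4^2.54 = 3004.7495
W = 0.068 * 3004.7495 = 204.3 kg

204.3


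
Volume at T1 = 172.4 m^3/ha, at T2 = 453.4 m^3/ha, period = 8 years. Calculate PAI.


Formula: PAI = (V_T2 - V_T1) / (T2 - T1)
Volume increment = 453.4 - 172.4 = 281.0 m^3/ha
PAI = 281.0 / 8 = 35.13 m^3/ha/year

35.13


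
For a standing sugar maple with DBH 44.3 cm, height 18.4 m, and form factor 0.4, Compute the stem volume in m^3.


Formula: V = pi * (DBH/200)^2 * H * ff
Radius = DBH/200 = 44.3/200 = 0.2215 m
Radius^2 = 0.2215^2 = 0.04906225 m^2
V = pi * 0.04906225 * 18.4 * 0.4
V = 1.134 m^3

1.134


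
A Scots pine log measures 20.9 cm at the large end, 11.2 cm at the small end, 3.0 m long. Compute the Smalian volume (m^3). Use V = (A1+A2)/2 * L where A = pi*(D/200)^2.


Smalian: V = (A1 + A2)/2 * L,  A = pi*(D/200)^2
A1 = pi*(20.9/200)^2 = 0.034307 m^2
A2 = pi*(11.2/200)^2 = 0.009852 m^2
V = (0.034307+0.009852)/2*3.0 = 0.0662 m^3

0.0662


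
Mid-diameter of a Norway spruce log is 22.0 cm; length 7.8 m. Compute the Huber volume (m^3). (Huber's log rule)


Huber: V = Am * L,  Am = pi*(Dm/200)^2
Am = pi*(22.0/200)^2 = 0.038013 m^2
V = 0.038013*7.8 = 0.2965 m^3

0.2965


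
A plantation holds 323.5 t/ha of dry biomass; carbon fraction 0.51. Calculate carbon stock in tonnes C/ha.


Formula: Carbon Stock = Biomass * Carbon Fraction
C = 323.5 t/ha * 0.51
C = 165.0 t C/ha

165.0


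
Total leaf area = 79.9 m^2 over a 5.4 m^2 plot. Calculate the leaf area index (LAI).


Formula: LAI = total leaf area / ground area  (dimensionless)
LAI = 79.9 m^2 / 5.4 m^2
LAI = 14.8

14.8


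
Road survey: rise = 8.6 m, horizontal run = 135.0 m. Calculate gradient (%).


Formula: Gradient = rise / run * 100
Gradient = 8.6 / 135.0 * 100 = 6.4%

6.4


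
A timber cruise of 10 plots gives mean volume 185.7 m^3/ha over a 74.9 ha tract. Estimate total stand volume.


Formula: Total Volume = Mean Volume per ha * Total Area
Total Volume = 185.7 m^3/ha * 74.9 ha
Total Volume = 13909 m^3

13909


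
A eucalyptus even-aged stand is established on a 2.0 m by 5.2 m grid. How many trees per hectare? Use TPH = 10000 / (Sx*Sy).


Formula: TPH = 10000 m^2/ha / (spacing_x * spacing_y)
Area per tree = 2.0 m * 5.2 m = 10.4 m^2
TPH = 10000 / 10.4 = 962 trees/ha

962


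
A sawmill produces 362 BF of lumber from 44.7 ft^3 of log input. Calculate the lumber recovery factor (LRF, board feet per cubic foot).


Formula: LRF = Lumber Output (BF) / Log Input (ft^3)
LRF = 362 BF / 44.7 ft^3
LRF = 8.1 BF/ft^3

8.1


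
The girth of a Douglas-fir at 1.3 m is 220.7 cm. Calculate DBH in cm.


Formula: DBH = C / pi
DBH = 220.7 / pi
pi = 3.14159...
DBH = 70.3 cm

70.3


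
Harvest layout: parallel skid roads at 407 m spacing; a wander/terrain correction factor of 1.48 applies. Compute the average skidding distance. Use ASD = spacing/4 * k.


Formula: ASD = (spacing / 4) * correction
Uncorrected distance = spacing / 4 = 407 / 4 = 101.75 m
ASD = 101.75 * 1.48 = 151 m

151


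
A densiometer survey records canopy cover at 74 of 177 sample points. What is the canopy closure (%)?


Formula: Canopy closure = covered points / total points * 100
Closure = 74 / 177 * 100
Closure = 0.4181 * 100 = 41.8%

41.8


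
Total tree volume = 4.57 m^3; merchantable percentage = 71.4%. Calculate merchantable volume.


Formula: MV = V_total * (merchantable_pct / 100)
Merchantable fraction = 71.4% / 100 = 0.714
MV = 4.57 m^3 * 0.714 = 3.263 m^3

3.263


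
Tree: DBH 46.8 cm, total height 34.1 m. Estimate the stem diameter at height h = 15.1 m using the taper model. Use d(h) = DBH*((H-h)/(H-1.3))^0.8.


Taper: d(h) = DBH * ((H - h) / (H - 1.3))^0.8
Numerator = H - h = 34.1 - 15.1 = 19.0 m
Denominator = H - 1.3 = 34.1 - 1.3 = 32.8 m
Ratio = 19.0 / 32.8 = 0.57927
d = 46.8 * 0.57927^0.8 = 30.2 cm

30.2


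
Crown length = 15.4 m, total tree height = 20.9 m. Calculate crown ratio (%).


Formula: Crown Ratio = (Crown Length / Total Height) * 100
CR = (15.4 m / 20.9 m) * 100
CR = 0.7368 * 100 = 73.7%

73.7


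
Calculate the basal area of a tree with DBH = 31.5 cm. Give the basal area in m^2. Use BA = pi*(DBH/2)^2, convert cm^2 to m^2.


Formula: BA = pi * (DBH/2)^2 / 10000  (cm^2 to m^2)
Radius = DBH/2 = 31.5/2 = 15.75 cm
BA = pi * 15.75^2 / 10000
   = 779.3113 cm^2 / 10000
   = 0.0779 m^2

0.0779


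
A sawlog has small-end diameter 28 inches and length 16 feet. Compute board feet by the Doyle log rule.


Doyle: BF = (D - 4)^2 * L / 16
Adjusted diameter = 28 - 4 = 24 in
(D-4)^2 = 24^2 = 576
BF = 576 * 16 / 16 = 576 BF

576


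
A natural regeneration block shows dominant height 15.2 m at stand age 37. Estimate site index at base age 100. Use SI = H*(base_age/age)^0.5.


Formula: SI = H_dom * (base_age / age)^0.5
Age ratio = 100 / 37 = 2.7027
sqrt(age_ratio) = 1.64399
SI = 15.2 * 1.64399 = 25.0 m

25.0


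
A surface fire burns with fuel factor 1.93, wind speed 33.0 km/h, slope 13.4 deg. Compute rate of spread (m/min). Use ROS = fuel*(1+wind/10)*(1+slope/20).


Formula: ROS = fuel * (1 + wind/10) * (1 + slope/20)
Wind factor = 1 + 33.0/10 = 4.3
Slope factor = 1 + 13.4/20 = 1.67
ROS = 1.93 * 4.3 * 1.67 = 13.86 m/min

13.86
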